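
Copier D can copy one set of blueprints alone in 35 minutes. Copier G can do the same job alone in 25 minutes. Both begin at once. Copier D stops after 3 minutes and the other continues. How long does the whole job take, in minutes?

160/7 minutes

In the first 3 minutes the combined rate is 12/175, so 36/175 of the job is done, leaving 139/175.
After Copier D leaves the rate is 1/25 per minute; the remaining 139/175 takes 139/7 minutes.
Total = 3 + 139/7 = 160/7 minutes.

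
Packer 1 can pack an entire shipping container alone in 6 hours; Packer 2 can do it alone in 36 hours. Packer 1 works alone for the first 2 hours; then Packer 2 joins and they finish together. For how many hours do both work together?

In 2 hours Packer 1 does 2/6 = 1/3 of the job, leaving 2/3.
Packer 1 and Packer 2 together work at 7/36 per hour, so finishing takes 2/3 ÷ 7/36 = 24/7 hours.

24/7 hours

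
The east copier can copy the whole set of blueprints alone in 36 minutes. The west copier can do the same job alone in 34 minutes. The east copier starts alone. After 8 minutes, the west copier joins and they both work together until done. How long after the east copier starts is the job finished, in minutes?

In the first 8 minutes the east copier alone does 8/36 = 2/9 of the job, leaving 7/9.
Once everyone is working, combined rate: 1/36 + 1/34 = (17 + 18)/612 = 35/612 per minute.
Remaining 7/9 at 35/612 per minute takes 68/5 minutes.
Total from the start = 8 + 68/5 = 108/5 minutes.

108/5 minutes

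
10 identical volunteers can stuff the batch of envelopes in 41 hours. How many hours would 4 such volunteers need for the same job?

205/2 hours

Total work is 10·41 = 410 volunteer-hours.
With 4 volunteers: 410/4 = 205/2 hours.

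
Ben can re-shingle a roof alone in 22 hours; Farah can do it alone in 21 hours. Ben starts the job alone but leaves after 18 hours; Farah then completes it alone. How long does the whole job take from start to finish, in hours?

In 18 hours Ben does 18/22 = 9/11 of the job, leaving 2/11.
Farah works at 1/21 per hour, so finishing takes 2/11 ÷ 1/21 = 42/11 hours.
Total time = 18 + 42/11 = 240/11 hours.

240/11 hours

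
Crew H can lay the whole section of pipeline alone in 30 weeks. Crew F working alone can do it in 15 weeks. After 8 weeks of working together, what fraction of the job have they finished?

Combined rate: 1/30 + 1/15 = (1 + 2)/30 = 3/30 = 1/10 per week.
In 8 weeks they complete 8·1/10 = 4/5 of the job.

4/5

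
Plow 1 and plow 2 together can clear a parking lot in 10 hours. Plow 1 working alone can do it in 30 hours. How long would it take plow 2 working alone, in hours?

15 hours

Combined rate is 1/10 per hour.
Known contribution: 1/30 per hour.
So plow 2's rate is 1/10 − 1/30 = 1/15, meaning 15 hours alone.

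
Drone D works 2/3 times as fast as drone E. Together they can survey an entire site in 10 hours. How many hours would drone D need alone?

Let drone E's rate be r; then drone D's rate is (2/3)r, so together (2/3 + 1)r = (5/3)r = 1/10.
Thus r = 3/50 per hour.
Drone E alone: 50/3 hours; drone D alone: 25 hours.

25 hours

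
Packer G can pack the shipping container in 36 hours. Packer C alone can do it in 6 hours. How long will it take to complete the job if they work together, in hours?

36/7 hours

Combined rate: 1/36 + 1/6 = (1 + 6)/36 = 7/36 per hour.
Time = 1 ÷ (7/36) = 36/7 hours.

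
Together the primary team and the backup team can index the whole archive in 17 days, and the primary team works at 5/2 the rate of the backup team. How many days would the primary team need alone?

119/5 days

Let the backup team's rate be r; then the primary team's rate is (5/2)r, so together (5/2 + 1)r = (7/2)r = 1/17.
Thus r = 2/119 per day.
The backup team alone: 119/2 days; the primary team alone: 119/5 days.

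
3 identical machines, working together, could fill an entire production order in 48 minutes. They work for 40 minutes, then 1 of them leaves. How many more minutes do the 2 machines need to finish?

12 minutes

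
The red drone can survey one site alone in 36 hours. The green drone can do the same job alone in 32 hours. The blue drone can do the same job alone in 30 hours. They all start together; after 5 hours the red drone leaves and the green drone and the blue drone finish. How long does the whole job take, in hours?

40/3 hours

In the first 5 hours the combined rate is 133/1440, so 133/288 of the job is done, leaving 155/288.
After the red drone leaves the rate is 31/480 per hour; the remaining 155/288 takes 25/3 hours.
Total = 5 + 25/3 = 40/3 hours.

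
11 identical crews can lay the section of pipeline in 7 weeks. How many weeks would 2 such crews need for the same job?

77/2 weeks

Total work is 11·7 = 77 crew-weeks.
With 2 crews: 77/2 weeks.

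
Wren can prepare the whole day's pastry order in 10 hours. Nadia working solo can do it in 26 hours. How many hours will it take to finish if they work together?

With two workers the combined time is the product over the sum: 10·26/(10+26) = 260/36 = 65/9 hours.

65/9 hours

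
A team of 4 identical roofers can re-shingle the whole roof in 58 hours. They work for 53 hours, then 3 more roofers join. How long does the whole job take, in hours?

One roofer does 1/232 of the job per hour.
After 53 hours with 4 roofers, 53/58 is done (5/58 left).
With 7 roofers the rate is 7/232, so the rest takes 5/58 ÷ 7/232 = 20/7 hours.
Total = 53 + 20/7 = 391/7 hours.

391/7 hours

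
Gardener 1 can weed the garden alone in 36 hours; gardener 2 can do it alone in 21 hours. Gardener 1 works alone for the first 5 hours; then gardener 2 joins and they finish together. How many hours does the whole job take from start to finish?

312/19 hours

In 5 hours gardener 1 does 5/36 of the job, leaving 31/36.
Gardener 1 and gardener 2 together work at 19/252 per hour, so finishing takes 31/36 ÷ 19/252 = 217/19 hours.
Total time = 5 + 217/19 = 312/19 hours.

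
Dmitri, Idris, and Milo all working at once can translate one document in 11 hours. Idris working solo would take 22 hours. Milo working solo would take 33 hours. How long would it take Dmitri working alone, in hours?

Combined rate is 1/11 per hour.
Known contribution: 1/22 + 1/33 = (3 + 2)/66 = 5/66 per hour.
So Dmitri's rate is 1/11 − 5/66 = 1/66, meaning 66 hours alone.

66 hours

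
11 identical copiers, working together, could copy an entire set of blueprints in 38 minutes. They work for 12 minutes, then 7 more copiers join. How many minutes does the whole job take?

251/9 minutes

One copier does 1/418 of the job per minute.
After 12 minutes with 11 copiers, 6/19 is done (13/19 left).
With 18 copiers the rate is 18/418 = 9/209, so the rest takes 13/19 ÷ 9/209 = 143/9 minutes.
Total = 12 + 143/9 = 251/9 minutes.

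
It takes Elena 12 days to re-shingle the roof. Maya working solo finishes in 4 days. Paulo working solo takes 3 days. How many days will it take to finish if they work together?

Combined rate: 1/12 + 1/4 + 1/3 = (1 + 3 + 4)/12 = 8/12 = 2/3 per day.
Time = 1 ÷ (2/3) = 3/2 days.

3/2 days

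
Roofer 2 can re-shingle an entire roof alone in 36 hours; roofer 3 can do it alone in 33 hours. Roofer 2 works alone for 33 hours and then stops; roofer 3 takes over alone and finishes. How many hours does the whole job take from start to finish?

143/4 hours

In 33 hours roofer 2 does 33/36 = 11/12 of the job, leaving 1/12.
Roofer 3 works at 1/33 per hour, so finishing takes 1/12 ÷ 1/33 = 11/4 hours.
Total time = 33 + 11/4 = 143/4 hours.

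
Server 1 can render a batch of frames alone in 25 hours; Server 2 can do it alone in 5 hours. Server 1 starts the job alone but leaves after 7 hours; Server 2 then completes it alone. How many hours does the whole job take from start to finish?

In 7 hours Server 1 does 7/25 of the job, leaving 18/25.
Server 2 works at 1/5 per hour, so finishing takes 18/25 ÷ 1/5 = 18/5 hours.
Total time = 7 + 18/5 = 53/5 hours.

53/5 hours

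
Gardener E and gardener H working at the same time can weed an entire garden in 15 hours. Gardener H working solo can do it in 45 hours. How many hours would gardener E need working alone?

Combined rate is 1/15 per hour.
Known contribution: 1/45 per hour.
So gardener E's rate is 1/15 − 1/45 = 2/45, meaning 45/2 hours alone.

45/2 hours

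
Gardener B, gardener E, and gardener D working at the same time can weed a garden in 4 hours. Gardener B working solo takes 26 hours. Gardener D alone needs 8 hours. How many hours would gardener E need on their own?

104/9 hours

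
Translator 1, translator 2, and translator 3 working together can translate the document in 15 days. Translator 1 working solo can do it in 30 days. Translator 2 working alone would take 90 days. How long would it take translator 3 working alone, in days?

45 days

Combined rate is 1/15 per day.
Known contribution: 1/30 + 1/90 = (3 + 1)/90 = 4/90 = 2/45 per day.
So translator 3's rate is 1/15 − 2/45 = 1/45, meaning 45 days alone.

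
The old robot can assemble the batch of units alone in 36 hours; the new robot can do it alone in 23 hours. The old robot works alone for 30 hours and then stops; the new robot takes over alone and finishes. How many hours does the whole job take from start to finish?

In 30 hours the old robot does 30/36 = 5/6 of the job, leaving 1/6.
The new robot works at 1/23 per hour, so finishing takes 1/6 ÷ 1/23 = 23/6 hours.
Total time = 30 + 23/6 = 203/6 hours.

203/6 hours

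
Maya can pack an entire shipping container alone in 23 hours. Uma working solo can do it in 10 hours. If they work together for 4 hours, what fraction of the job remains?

49/115

Combined rate: 1/23 + 1/10 = (10 + 23)/230 = 33/230 per hour.
In 4 hours they complete 4·33/230 = 66/115 of the job.
So 49/115 remains.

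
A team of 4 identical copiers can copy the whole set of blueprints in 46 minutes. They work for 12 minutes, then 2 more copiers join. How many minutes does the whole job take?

One copier does 1/184 of the job per minute.
After 12 minutes with 4 copiers, 6/23 is done (17/23 left).
With 6 copiers the rate is 6/184 = 3/92, so the rest takes 17/23 ÷ 3/92 = 68/3 minutes.
Total = 12 + 68/3 = 104/3 minutes.

104/3 minutes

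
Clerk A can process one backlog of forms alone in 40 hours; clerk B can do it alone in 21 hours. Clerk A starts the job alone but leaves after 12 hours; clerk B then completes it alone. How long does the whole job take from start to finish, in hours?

In 12 hours clerk A does 12/40 = 3/10 of the job, leaving 7/10.
Clerk B works at 1/21 per hour, so finishing takes 7/10 ÷ 1/21 = 147/10 hours.
Total time = 12 + 147/10 = 267/10 hours.

267/10 hours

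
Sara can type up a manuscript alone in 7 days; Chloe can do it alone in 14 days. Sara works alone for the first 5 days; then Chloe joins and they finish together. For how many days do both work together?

4/3 days

In 5 days Sara does 5/7 of the job, leaving 2/7.
Sara and Chloe together work at 3/14 per day, so finishing takes 2/7 ÷ 3/14 = 4/3 days.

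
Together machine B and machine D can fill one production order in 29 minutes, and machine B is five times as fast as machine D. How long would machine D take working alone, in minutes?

Let machine D's rate be r; then machine B's rate is 5r, so together (5 + 1)r = 6r = 1/29.
Thus r = 1/174 per minute.
Machine D alone: 174 minutes; machine B alone: 174/5 minutes.

174 minutes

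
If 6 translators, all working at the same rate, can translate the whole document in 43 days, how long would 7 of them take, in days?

258/7 days

Total work is 6·43 = 258 translator-days.
With 7 translators: 258/7 days.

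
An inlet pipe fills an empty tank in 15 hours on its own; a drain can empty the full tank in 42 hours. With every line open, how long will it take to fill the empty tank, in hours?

Net rate = 1/15 − 1/42 = (14 − 5)/210 = 9/210 = 3/70 per hour.
Filling time = 1 ÷ (3/70) = 70/3 hours.

70/3 hours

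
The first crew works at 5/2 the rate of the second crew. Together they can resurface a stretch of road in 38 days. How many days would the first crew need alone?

Let the second crew's rate be r; then the first crew's rate is (5/2)r, so together (5/2 + 1)r = (7/2)r = 1/38.
Thus r = 1/133 per day.
The second crew alone: 133 days; the first crew alone: 266/5 days.

266/5 days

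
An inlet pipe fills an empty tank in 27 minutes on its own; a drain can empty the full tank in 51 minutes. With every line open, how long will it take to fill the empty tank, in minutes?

459/8 minutes

Net rate = 1/27 − 1/51 = (17 − 9)/459 = 8/459 per minute.
Filling time = 1 ÷ (8/459) = 459/8 minutes.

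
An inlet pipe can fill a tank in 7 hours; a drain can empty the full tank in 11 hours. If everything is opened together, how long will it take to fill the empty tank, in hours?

77/4 hours

Net rate = 1/7 − 1/11 = (11 − 7)/77 = 4/77 per hour.
Filling time = 1 ÷ (4/77) = 77/4 hours.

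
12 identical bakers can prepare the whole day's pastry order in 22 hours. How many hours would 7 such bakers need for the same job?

264/7 hours

Total work is 12·22 = 264 baker-hours.
With 7 bakers: 264/7 hours.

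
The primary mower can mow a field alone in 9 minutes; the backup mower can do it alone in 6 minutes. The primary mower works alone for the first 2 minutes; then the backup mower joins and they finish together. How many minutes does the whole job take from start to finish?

In 2 minutes the primary mower does 2/9 of the job, leaving 7/9.
The primary mower and the backup mower together work at 5/18 per minute, so finishing takes 7/9 ÷ 5/18 = 14/5 minutes.
Total time = 2 + 14/5 = 24/5 minutes.

24/5 minutes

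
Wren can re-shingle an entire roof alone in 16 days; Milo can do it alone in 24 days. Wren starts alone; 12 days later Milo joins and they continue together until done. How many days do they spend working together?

12/5 days

In 12 days Wren does 12/16 = 3/4 of the job, leaving 1/4.
Wren and Milo together work at 5/48 per day, so finishing takes 1/4 ÷ 5/48 = 12/5 days.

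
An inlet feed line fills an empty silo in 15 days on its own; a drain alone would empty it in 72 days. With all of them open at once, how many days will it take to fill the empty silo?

360/19 days

Net rate = 1/15 − 1/72 = (24 − 5)/360 = 19/360 per day.
Filling time = 1 ÷ (19/360) = 360/19 days.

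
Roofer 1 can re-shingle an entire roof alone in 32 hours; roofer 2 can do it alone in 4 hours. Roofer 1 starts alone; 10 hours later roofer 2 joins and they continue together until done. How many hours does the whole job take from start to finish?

112/9 hours

In 10 hours roofer 1 does 10/32 = 5/16 of the job, leaving 11/16.
Roofer 1 and roofer 2 together work at 9/32 per hour, so finishing takes 11/16 ÷ 9/32 = 22/9 hours.
Total time = 10 + 22/9 = 112/9 hours.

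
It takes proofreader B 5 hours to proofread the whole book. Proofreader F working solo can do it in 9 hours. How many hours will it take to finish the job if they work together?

With two workers the combined time is the product over the sum: 5·9/(5+9) = 45/14 hours.

45/14 hours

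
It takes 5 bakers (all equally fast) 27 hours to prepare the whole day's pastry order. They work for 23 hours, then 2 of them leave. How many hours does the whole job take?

One baker does 1/135 of the job per hour.
After 23 hours with 5 bakers, 23/27 is done (4/27 left).
With 3 bakers the rate is 3/135 = 1/45, so the rest takes 4/27 ÷ 1/45 = 20/3 hours.
Total = 23 + 20/3 = 89/3 hours.

89/3 hours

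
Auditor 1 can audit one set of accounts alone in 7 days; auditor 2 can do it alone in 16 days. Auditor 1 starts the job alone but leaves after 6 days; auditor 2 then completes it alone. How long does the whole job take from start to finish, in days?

In 6 days auditor 1 does 6/7 of the job, leaving 1/7.
Auditor 2 works at 1/16 per day, so finishing takes 1/7 ÷ 1/16 = 16/7 days.
Total time = 6 + 16/7 = 58/7 days.

58/7 days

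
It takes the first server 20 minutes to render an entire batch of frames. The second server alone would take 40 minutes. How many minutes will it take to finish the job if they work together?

40/3 minutes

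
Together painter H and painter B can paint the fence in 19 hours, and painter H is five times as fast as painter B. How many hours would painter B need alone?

114 hours

Let painter B's rate be r; then painter H's rate is 5r, so together (5 + 1)r = 6r = 1/19.
Thus r = 1/114 per hour.
Painter B alone: 114 hours; painter H alone: 114/5 hours.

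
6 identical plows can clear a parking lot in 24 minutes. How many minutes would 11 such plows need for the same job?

Total work is 6·24 = 144 plow-minutes.
With 11 plows: 144/11 minutes.

144/11 minutes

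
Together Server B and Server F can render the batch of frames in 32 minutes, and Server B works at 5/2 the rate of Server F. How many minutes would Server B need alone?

Let Server F's rate be r; then Server B's rate is (5/2)r, so together (5/2 + 1)r = (7/2)r = 1/32.
Thus r = 1/112 per minute.
Server F alone: 112 minutes; Server B alone: 224/5 minutes.

224/5 minutes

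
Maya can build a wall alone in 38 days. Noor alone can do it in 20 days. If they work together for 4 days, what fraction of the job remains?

66/95

Combined rate: 1/38 + 1/20 = (10 + 19)/380 = 29/380 per day.
In 4 days they complete 4·29/380 = 29/95 of the job.
So 66/95 remains.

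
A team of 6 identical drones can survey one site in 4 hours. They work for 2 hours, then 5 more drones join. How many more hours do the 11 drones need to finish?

12/11 hours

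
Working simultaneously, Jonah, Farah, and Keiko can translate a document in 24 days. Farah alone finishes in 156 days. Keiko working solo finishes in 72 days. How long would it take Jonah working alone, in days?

234/5 days

Combined rate is 1/24 per day.
Known contribution: 1/156 + 1/72 = (6 + 13)/936 = 19/936 per day.
So Jonah's rate is 1/24 − 19/936 = 5/234, meaning 234/5 days alone.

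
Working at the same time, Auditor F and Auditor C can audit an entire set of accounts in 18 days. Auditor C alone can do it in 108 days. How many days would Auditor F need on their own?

Combined rate is 1/18 per day.
Known contribution: 1/108 per day.
So Auditor F's rate is 1/18 − 1/108 = 5/108, meaning 108/5 days alone.

108/5 days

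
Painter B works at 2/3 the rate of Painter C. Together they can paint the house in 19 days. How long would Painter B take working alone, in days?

Let Painter C's rate be r; then Painter B's rate is (2/3)r, so together (2/3 + 1)r = (5/3)r = 1/19.
Thus r = 3/95 per day.
Painter C alone: 95/3 days; Painter B alone: 95/2 days.

95/2 days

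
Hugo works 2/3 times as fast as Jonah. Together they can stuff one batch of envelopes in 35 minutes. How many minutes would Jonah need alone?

175/3 minutes

Let Jonah's rate be r; then Hugo's rate is (2/3)r, so together (2/3 + 1)r = (5/3)r = 1/35.
Thus r = 3/175 per minute.
Jonah alone: 175/3 minutes; Hugo alone: 175/2 minutes.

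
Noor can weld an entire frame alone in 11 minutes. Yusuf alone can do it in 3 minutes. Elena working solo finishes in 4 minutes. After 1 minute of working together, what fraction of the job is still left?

Combined rate: 1/11 + 1/3 + 1/4 = (12 + 44 + 33)/132 = 89/132 per minute.
In 1 minute they complete 1·89/132 = 89/132 of the job.
So 43/132 remains.

43/132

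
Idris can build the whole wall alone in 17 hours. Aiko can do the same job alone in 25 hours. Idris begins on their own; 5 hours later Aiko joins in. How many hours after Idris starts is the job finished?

85/7 hours

In the first 5 hours Idris alone does 5/17 of the job, leaving 12/17.
Once everyone is working, combined rate: 1/17 + 1/25 = (25 + 17)/425 = 42/425 per hour.
Remaining 12/17 at 42/425 per hour takes 50/7 hours.
Total from the start = 5 + 50/7 = 85/7 hours.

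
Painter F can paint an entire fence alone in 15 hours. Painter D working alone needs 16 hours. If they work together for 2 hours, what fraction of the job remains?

Combined rate: 1/15 + 1/16 = (16 + 15)/240 = 31/240 per hour.
In 2 hours they complete 2·31/240 = 31/120 of the job.
So 89/120 remains.

89/120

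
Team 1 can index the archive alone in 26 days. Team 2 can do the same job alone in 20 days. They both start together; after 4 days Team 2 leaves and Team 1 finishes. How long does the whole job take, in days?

104/5 days

In the first 4 days the combined rate is 23/260, so 23/65 of the job is done, leaving 42/65.
After Team 2 leaves the rate is 1/26 per day; the remaining 42/65 takes 84/5 days.
Total = 4 + 84/5 = 104/5 days.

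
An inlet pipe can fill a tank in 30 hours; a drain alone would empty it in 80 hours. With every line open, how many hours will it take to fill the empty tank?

48 hours

Net rate = 1/30 − 1/80 = (8 − 3)/240 = 5/240 = 1/48 per hour.
Filling time = 1 ÷ (1/48) = 48 hours.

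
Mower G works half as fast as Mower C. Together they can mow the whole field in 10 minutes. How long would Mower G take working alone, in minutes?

30 minutes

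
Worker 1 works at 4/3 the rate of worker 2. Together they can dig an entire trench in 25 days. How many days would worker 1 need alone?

175/4 days

Let worker 2's rate be r; then worker 1's rate is (4/3)r, so together (4/3 + 1)r = (7/3)r = 1/25.
Thus r = 3/175 per day.
Worker 2 alone: 175/3 days; worker 1 alone: 175/4 days.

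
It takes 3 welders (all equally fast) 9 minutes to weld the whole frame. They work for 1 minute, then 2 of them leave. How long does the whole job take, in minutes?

25 minutes

One welder does 1/27 of the job per minute.
After 1 minute with 3 welders, 1/9 is done (8/9 left).
With 1 welder the rate is 1/27, so the rest takes 8/9 ÷ 1/27 = 24 minutes.
Total = 1 + 24 = 25 minutes.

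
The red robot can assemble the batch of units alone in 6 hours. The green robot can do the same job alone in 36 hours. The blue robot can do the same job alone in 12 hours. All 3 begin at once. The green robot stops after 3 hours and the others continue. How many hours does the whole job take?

11/3 hours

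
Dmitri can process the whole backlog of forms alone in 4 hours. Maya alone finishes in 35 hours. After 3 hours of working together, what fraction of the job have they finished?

117/140

Combined rate: 1/4 + 1/35 = (35 + 4)/140 = 39/140 per hour.
In 3 hours they complete 3·39/140 = 117/140 of the job.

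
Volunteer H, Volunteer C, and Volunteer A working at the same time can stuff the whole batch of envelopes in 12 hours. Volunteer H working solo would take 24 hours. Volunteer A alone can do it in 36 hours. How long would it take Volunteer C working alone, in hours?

Combined rate is 1/12 per hour.
Known contribution: 1/24 + 1/36 = (3 + 2)/72 = 5/72 per hour.
So Volunteer C's rate is 1/12 − 5/72 = 1/72, meaning 72 hours alone.

72 hours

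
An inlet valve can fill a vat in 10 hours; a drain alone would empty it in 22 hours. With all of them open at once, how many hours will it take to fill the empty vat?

Net rate = 1/10 − 1/22 = (11 − 5)/110 = 6/110 = 3/55 per hour.
Filling time = 1 ÷ (3/55) = 55/3 hours.

55/3 hours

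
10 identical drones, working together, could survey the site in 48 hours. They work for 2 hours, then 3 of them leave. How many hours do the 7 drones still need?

460/7 hours

One drone does 1/480 of the job per hour.
After 2 hours with 10 drones, 1/24 is done (23/24 left).
With 7 drones the rate is 7/480, so the rest takes 23/24 ÷ 7/480 = 460/7 hours.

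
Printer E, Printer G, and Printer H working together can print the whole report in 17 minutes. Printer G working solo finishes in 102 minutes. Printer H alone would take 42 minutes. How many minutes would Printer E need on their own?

Combined rate is 1/17 per minute.
Known contribution: 1/102 + 1/42 = (7 + 17)/714 = 24/714 = 4/119 per minute.
So Printer E's rate is 1/17 − 4/119 = 3/119, meaning 119/3 minutes alone.

119/3 minutes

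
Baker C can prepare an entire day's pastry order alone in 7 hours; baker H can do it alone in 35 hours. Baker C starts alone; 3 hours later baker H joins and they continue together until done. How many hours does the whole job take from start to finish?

19/3 hours

In 3 hours baker C does 3/7 of the job, leaving 4/7.
Baker C and baker H together work at 6/35 per hour, so finishing takes 4/7 ÷ 6/35 = 10/3 hours.
Total time = 3 + 10/3 = 19/3 hours.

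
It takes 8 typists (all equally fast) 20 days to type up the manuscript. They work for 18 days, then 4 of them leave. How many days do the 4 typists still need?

4 days

One typist does 1/160 of the job per day.
After 18 days with 8 typists, 9/10 is done (1/10 left).
With 4 typists the rate is 4/160 = 1/40, so the rest takes 1/10 ÷ 1/40 = 4 days.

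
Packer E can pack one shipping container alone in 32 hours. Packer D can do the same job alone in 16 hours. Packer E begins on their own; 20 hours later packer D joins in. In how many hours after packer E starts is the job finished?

24 hours

In the first 20 hours packer E alone does 20/32 = 5/8 of the job, leaving 3/8.
Once everyone is working, combined rate: 1/32 + 1/16 = (1 + 2)/32 = 3/32 per hour.
Remaining 3/8 at 3/32 per hour takes 4 hours.
Total from the start = 20 + 4 = 24 hours.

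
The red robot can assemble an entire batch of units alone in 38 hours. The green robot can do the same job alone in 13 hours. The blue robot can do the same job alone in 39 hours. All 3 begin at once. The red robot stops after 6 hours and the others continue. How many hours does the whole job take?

In the first 6 hours the combined rate is 191/1482, so 191/247 of the job is done, leaving 56/247.
After the red robot leaves the rate is 4/39 per hour; the remaining 56/247 takes 42/19 hours.
Total = 6 + 42/19 = 156/19 hours.

156/19 hours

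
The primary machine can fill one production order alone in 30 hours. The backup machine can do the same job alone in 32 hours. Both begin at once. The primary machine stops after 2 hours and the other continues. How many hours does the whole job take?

In the first 2 hours the combined rate is 31/480, so 31/240 of the job is done, leaving 209/240.
After the primary machine leaves the rate is 1/32 per hour; the remaining 209/240 takes 418/15 hours.
Total = 2 + 418/15 = 448/15 hours.

448/15 hours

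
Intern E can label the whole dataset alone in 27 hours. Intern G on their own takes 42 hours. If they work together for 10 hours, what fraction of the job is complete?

115/189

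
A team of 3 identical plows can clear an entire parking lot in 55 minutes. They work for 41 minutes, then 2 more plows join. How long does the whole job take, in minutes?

247/5 minutes

One plow does 1/165 of the job per minute.
After 41 minutes with 3 plows, 41/55 is done (14/55 left).
With 5 plows the rate is 5/165 = 1/33, so the rest takes 14/55 ÷ 1/33 = 42/5 minutes.
Total = 41 + 42/5 = 247/5 minutes.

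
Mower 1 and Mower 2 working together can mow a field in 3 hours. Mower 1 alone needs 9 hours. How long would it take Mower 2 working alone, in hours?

9/2 hours

Combined rate is 1/3 per hour.
Known contribution: 1/9 per hour.
So Mower 2's rate is 1/3 − 1/9 = 2/9, meaning 9/2 hours alone.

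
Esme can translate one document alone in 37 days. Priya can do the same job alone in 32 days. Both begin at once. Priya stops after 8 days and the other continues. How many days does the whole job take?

111/4 days

In the first 8 days the combined rate is 69/1184, so 69/148 of the job is done, leaving 79/148.
After Priya leaves the rate is 1/37 per day; the remaining 79/148 takes 79/4 days.
Total = 8 + 79/4 = 111/4 days.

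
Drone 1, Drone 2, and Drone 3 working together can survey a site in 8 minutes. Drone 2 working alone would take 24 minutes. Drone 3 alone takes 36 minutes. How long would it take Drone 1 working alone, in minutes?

Combined rate is 1/8 per minute.
Known contribution: 1/24 + 1/36 = (3 + 2)/72 = 5/72 per minute.
So Drone 1's rate is 1/8 − 5/72 = 1/18, meaning 18 minutes alone.

18 minutes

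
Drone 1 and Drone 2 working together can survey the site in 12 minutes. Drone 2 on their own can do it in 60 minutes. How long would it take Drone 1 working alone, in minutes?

Combined rate is 1/12 per minute.
Known contribution: 1/60 per minute.
So Drone 1's rate is 1/12 − 1/60 = 1/15, meaning 15 minutes alone.

15 minutes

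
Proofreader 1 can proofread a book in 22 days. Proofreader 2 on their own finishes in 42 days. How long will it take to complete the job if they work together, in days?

231/16 days

With two workers the combined time is the product over the sum: 22·42/(22+42) = 924/64 = 231/16 days.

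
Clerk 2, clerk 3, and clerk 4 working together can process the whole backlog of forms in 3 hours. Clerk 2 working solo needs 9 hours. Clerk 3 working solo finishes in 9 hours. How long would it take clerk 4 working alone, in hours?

9 hours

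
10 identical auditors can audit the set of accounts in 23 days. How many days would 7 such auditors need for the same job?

Total work is 10·23 = 230 auditor-days.
With 7 auditors: 230/7 days.

230/7 days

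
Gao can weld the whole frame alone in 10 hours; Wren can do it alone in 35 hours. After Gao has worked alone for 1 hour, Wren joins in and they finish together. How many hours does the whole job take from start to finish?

8 hours

In 1 hour Gao does 1/10 of the job, leaving 9/10.
Gao and Wren together work at 9/70 per hour, so finishing takes 9/10 ÷ 9/70 = 7 hours.
Total time = 1 + 7 = 8 hours.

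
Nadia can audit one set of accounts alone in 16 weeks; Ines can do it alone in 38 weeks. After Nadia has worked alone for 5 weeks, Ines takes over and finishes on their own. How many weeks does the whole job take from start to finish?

249/8 weeks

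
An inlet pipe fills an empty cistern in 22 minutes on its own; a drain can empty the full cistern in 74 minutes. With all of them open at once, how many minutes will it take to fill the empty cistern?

Net rate = 1/22 − 1/74 = (37 − 11)/814 = 26/814 = 13/407 per minute.
Filling time = 1 ÷ (13/407) = 407/13 minutes.

407/13 minutes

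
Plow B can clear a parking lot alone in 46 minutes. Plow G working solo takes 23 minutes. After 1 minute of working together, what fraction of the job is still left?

43/46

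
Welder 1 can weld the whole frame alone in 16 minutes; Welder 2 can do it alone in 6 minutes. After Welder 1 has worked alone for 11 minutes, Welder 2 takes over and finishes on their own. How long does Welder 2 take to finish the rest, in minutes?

15/8 minutes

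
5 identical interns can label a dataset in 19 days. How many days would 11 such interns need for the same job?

95/11 days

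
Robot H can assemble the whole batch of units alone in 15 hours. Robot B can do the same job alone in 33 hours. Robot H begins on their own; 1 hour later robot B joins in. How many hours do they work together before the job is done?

77/8 hours

In the first 1 hour robot H alone does 1/15 of the job, leaving 14/15.
Once everyone is working, combined rate: 1/15 + 1/33 = (11 + 5)/165 = 16/165 per hour.
Remaining 14/15 at 16/165 per hour takes 77/8 hours.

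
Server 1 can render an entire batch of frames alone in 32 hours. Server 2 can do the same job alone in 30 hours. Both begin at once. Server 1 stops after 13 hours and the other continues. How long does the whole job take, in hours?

285/16 hours

In the first 13 hours the combined rate is 31/480, so 403/480 of the job is done, leaving 77/480.
After Server 1 leaves the rate is 1/30 per hour; the remaining 77/480 takes 77/16 hours.
Total = 13 + 77/16 = 285/16 hours.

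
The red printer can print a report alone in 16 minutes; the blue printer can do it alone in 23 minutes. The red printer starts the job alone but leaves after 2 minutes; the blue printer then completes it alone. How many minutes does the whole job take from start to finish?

In 2 minutes the red printer does 2/16 = 1/8 of the job, leaving 7/8.
The blue printer works at 1/23 per minute, so finishing takes 7/8 ÷ 1/23 = 161/8 minutes.
Total time = 2 + 161/8 = 177/8 minutes.

177/8 minutes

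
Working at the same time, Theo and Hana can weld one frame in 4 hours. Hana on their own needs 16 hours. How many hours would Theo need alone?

16/3 hours

Combined rate is 1/4 per hour.
Known contribution: 1/16 per hour.
So Theo's rate is 1/4 − 1/16 = 3/16, meaning 16/3 hours alone.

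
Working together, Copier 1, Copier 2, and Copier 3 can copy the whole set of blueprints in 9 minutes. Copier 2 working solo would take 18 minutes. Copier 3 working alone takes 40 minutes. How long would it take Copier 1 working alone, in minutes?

360/11 minutes

Combined rate is 1/9 per minute.
Known contribution: 1/18 + 1/40 = (20 + 9)/360 = 29/360 per minute.
So Copier 1's rate is 1/9 − 29/360 = 11/360, meaning 360/11 minutes alone.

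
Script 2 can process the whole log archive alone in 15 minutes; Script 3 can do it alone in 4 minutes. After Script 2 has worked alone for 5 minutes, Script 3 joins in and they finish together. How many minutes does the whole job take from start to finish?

135/19 minutes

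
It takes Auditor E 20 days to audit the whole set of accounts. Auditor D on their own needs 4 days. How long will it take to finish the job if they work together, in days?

10/3 days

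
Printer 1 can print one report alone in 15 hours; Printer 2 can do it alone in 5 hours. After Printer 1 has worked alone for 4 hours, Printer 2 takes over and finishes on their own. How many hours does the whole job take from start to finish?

In 4 hours Printer 1 does 4/15 of the job, leaving 11/15.
Printer 2 works at 1/5 per hour, so finishing takes 11/15 ÷ 1/5 = 11/3 hours.
Total time = 4 + 11/3 = 23/3 hours.

23/3 hours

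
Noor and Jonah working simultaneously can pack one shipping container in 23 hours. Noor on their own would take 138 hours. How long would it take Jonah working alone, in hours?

Combined rate is 1/23 per hour.
Known contribution: 1/138 per hour.
So Jonah's rate is 1/23 − 1/138 = 5/138, meaning 138/5 hours alone.

138/5 hours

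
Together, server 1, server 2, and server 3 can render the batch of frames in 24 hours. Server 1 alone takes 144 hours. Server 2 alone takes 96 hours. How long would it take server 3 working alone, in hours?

288/7 hours

Combined rate is 1/24 per hour.
Known contribution: 1/144 + 1/96 = (2 + 3)/288 = 5/288 per hour.
So server 3's rate is 1/24 − 5/288 = 7/288, meaning 288/7 hours alone.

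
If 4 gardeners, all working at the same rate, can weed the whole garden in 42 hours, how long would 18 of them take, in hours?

28/3 hours

Total work is 4·42 = 168 gardener-hours.
With 18 gardeners: 168/18 = 28/3 hours.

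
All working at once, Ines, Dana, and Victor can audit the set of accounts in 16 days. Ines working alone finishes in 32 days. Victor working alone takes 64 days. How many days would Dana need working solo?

Combined rate is 1/16 per day.
Known contribution: 1/32 + 1/64 = (2 + 1)/64 = 3/64 per day.
So Dana's rate is 1/16 − 3/64 = 1/64, meaning 64 days alone.

64 days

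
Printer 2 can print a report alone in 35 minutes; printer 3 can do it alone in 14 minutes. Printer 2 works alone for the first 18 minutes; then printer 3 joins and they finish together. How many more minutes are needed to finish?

34/7 minutes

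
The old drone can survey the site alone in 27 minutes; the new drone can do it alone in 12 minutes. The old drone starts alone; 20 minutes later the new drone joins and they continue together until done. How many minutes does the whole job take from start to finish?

288/13 minutes

In 20 minutes the old drone does 20/27 of the job, leaving 7/27.
The old drone and the new drone together work at 13/108 per minute, so finishing takes 7/27 ÷ 13/108 = 28/13 minutes.
Total time = 20 + 28/13 = 288/13 minutes.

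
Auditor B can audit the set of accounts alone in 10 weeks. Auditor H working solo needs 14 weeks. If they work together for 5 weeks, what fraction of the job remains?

Combined rate: 1/10 + 1/14 = (7 + 5)/70 = 12/70 = 6/35 per week.
In 5 weeks they complete 5·6/35 = 6/7 of the job.
So 1/7 remains.

1/7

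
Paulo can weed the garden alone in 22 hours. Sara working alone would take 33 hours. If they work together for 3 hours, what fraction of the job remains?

Combined rate: 1/22 + 1/33 = (3 + 2)/66 = 5/66 per hour.
In 3 hours they complete 3·5/66 = 5/22 of the job.
So 17/22 remains.

17/22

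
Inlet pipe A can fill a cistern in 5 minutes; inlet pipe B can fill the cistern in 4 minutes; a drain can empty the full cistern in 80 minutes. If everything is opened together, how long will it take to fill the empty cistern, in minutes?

16/7 minutes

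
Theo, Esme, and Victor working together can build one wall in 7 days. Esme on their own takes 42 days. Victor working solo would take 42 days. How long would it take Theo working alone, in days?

Combined rate is 1/7 per day.
Known contribution: 1/42 + 1/42 = (1 + 1)/42 = 2/42 = 1/21 per day.
So Theo's rate is 1/7 − 1/21 = 2/21, meaning 21/2 days alone.

21/2 days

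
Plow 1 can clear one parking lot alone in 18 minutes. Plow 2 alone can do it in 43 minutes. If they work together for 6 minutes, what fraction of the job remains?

Combined rate: 1/18 + 1/43 = (43 + 18)/774 = 61/774 per minute.
In 6 minutes they complete 6·61/774 = 61/129 of the job.
So 68/129 remains.

68/129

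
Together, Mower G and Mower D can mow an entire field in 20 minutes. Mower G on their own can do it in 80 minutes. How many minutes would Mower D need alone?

80/3 minutes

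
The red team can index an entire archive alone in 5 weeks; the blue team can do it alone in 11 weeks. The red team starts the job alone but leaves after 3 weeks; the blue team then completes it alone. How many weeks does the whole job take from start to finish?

37/5 weeks

In 3 weeks the red team does 3/5 of the job, leaving 2/5.
The blue team works at 1/11 per week, so finishing takes 2/5 ÷ 1/11 = 22/5 weeks.
Total time = 3 + 22/5 = 37/5 weeks.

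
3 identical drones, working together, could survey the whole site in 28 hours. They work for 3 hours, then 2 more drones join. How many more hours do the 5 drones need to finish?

One drone does 1/84 of the job per hour.
After 3 hours with 3 drones, 3/28 is done (25/28 left).
With 5 drones the rate is 5/84, so the rest takes 25/28 ÷ 5/84 = 15 hours.

15 hours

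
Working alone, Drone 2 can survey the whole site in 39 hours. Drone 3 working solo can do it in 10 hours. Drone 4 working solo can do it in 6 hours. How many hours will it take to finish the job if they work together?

Combined rate: 1/39 + 1/10 + 1/6 = (10 + 39 + 65)/390 = 114/390 = 19/65 per hour.
Time = 1 ÷ (19/65) = 65/19 hours.

65/19 hours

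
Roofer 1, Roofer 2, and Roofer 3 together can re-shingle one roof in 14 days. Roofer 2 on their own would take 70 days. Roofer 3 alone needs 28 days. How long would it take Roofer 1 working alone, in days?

Combined rate is 1/14 per day.
Known contribution: 1/70 + 1/28 = (2 + 5)/140 = 7/140 = 1/20 per day.
So Roofer 1's rate is 1/14 − 1/20 = 3/140, meaning 140/3 days alone.

140/3 days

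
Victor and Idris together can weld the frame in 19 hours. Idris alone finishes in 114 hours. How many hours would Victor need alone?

Combined rate is 1/19 per hour.
Known contribution: 1/114 per hour.
So Victor's rate is 1/19 − 1/114 = 5/114, meaning 114/5 hours alone.

114/5 hours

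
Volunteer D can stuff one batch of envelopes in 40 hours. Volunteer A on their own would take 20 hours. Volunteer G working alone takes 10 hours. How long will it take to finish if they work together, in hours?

Combined rate: 1/40 + 1/20 + 1/10 = (1 + 2 + 4)/40 = 7/40 per hour.
Time = 1 ÷ (7/40) = 40/7 hours.

40/7 hours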